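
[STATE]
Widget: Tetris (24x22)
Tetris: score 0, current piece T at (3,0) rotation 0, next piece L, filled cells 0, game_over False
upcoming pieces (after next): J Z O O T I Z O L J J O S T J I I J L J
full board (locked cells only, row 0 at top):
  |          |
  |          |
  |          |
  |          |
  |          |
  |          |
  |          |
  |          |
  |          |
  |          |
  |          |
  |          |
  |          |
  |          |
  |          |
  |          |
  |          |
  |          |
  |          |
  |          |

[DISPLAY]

    ▒     │Next:        
   ▒▒▒    │  ▒          
          │▒▒▒          
          │             
          │             
          │             
          │Score:       
          │0            
          │             
          │             
          │             
          │             
          │             
          │             
          │             
          │             
          │             
          │             
          │             
          │             
          │             
          │             


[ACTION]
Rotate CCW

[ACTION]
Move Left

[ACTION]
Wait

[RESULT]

          │Next:        
   ▒      │  ▒          
  ▒▒      │▒▒▒          
   ▒      │             
          │             
          │             
          │Score:       
          │0            
          │             
          │             
          │             
          │             
          │             
          │             
          │             
          │             
          │             
          │             
          │             
          │             
          │             
          │             


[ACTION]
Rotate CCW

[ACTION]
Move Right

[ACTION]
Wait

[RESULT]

          │Next:        
          │  ▒          
   ▒▒▒    │▒▒▒          
    ▒     │             
          │             
          │             
          │Score:       
          │0            
          │             
          │             
          │             
          │             
          │             
          │             
          │             
          │             
          │             
          │             
          │             
          │             
          │             
          │             


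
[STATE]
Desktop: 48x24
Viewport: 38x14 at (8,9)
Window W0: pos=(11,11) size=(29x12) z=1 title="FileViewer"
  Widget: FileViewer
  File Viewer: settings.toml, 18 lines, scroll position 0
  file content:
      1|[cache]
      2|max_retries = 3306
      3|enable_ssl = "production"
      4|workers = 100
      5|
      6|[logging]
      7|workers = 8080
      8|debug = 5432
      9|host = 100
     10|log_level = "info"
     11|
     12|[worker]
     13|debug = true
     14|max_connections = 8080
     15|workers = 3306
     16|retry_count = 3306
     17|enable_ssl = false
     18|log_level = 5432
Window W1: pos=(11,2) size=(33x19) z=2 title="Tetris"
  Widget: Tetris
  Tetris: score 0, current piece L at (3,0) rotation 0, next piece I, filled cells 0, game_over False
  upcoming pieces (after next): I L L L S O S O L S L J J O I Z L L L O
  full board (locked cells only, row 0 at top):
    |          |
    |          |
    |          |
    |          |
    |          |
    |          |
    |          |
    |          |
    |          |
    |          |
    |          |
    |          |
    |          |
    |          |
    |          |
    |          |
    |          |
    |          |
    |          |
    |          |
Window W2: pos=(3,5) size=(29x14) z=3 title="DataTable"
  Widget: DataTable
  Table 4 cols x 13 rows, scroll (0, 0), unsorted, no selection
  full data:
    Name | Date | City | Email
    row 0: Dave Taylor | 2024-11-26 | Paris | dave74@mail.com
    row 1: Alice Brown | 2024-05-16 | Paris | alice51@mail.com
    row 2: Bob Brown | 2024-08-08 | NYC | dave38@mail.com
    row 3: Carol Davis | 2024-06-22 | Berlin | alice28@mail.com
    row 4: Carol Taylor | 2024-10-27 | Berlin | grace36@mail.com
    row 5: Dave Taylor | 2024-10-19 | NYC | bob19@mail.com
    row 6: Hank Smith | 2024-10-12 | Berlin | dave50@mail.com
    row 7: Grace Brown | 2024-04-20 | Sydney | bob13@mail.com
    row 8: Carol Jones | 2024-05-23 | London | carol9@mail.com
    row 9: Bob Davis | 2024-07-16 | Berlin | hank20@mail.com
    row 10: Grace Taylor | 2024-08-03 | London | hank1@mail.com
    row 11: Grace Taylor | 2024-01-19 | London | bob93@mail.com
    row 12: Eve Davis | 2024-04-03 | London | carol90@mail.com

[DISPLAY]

────────┼──────────┼───┃           ┃  
 Taylor │2024-11-26│Par┃           ┃  
e Brown │2024-05-16│Par┃           ┃  
Brown   │2024-08-08│NYC┃           ┃  
l Davis │2024-06-22│Ber┃           ┃  
l Taylor│2024-10-27│Ber┃           ┃  
 Taylor │2024-10-19│NYC┃           ┃  
 Smith  │2024-10-12│Ber┃           ┃  
e Brown │2024-04-20│Syd┃           ┃  
━━━━━━━━━━━━━━━━━━━━━━━┛           ┃  
   ┃          │                    ┃  
   ┗━━━━━━━━━━━━━━━━━━━━━━━━━━━━━━━┛  
   ┃debug = 5432              ▼┃      
   ┗━━━━━━━━━━━━━━━━━━━━━━━━━━━┛      


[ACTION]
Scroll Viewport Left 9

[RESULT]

   ┃────────────┼──────────┼───┃      
   ┃Dave Taylor │2024-11-26│Par┃      
   ┃Alice Brown │2024-05-16│Par┃      
   ┃Bob Brown   │2024-08-08│NYC┃      
   ┃Carol Davis │2024-06-22│Ber┃      
   ┃Carol Taylor│2024-10-27│Ber┃      
   ┃Dave Taylor │2024-10-19│NYC┃      
   ┃Hank Smith  │2024-10-12│Ber┃      
   ┃Grace Brown │2024-04-20│Syd┃      
   ┗━━━━━━━━━━━━━━━━━━━━━━━━━━━┛      
           ┃          │               
           ┗━━━━━━━━━━━━━━━━━━━━━━━━━━
           ┃debug = 5432              
           ┗━━━━━━━━━━━━━━━━━━━━━━━━━━


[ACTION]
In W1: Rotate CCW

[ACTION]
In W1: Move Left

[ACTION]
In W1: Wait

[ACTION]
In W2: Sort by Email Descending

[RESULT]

   ┃────────────┼──────────┼───┃      
   ┃Bob Davis   │2024-07-16│Ber┃      
   ┃Grace Taylor│2024-08-03│Lon┃      
   ┃Carol Taylor│2024-10-27│Ber┃      
   ┃Dave Taylor │2024-11-26│Par┃      
   ┃Hank Smith  │2024-10-12│Ber┃      
   ┃Bob Brown   │2024-08-08│NYC┃      
   ┃Carol Jones │2024-05-23│Lon┃      
   ┃Eve Davis   │2024-04-03│Lon┃      
   ┗━━━━━━━━━━━━━━━━━━━━━━━━━━━┛      
           ┃          │               
           ┗━━━━━━━━━━━━━━━━━━━━━━━━━━
           ┃debug = 5432              
           ┗━━━━━━━━━━━━━━━━━━━━━━━━━━


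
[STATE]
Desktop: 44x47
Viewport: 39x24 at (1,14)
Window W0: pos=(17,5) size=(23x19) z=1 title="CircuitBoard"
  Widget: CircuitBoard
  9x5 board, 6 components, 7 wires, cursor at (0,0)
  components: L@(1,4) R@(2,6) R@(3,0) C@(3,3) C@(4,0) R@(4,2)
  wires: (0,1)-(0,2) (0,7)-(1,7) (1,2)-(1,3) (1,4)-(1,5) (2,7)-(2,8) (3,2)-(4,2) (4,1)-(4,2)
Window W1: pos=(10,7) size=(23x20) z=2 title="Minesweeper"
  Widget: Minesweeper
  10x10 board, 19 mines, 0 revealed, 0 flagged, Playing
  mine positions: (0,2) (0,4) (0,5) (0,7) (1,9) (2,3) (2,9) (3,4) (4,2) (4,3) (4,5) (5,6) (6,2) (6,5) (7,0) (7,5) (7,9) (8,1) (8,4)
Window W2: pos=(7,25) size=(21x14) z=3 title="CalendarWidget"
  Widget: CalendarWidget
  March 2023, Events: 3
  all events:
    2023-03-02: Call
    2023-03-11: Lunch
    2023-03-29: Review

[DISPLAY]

         ┃■■■■■■■■■■           ┃      ┃
         ┃■■■■■■■■■■           ┃ C    ┃
         ┃■■■■■■■■■■           ┃      ┃
         ┃■■■■■■■■■■           ┃      ┃
         ┃■■■■■■■■■■           ┃      ┃
         ┃■■■■■■■■■■           ┃      ┃
         ┃                     ┃      ┃
         ┃                     ┃      ┃
         ┃                     ┃      ┃
         ┃                     ┃━━━━━━┛
         ┃                     ┃       
      ┏━━━━━━━━━━━━━━━━━━━┓    ┃       
      ┃ CalendarWidget    ┃━━━━┛       
      ┠───────────────────┨            
      ┃     March 2023    ┃            
      ┃Mo Tu We Th Fr Sa S┃            
      ┃       1  2*  3  4 ┃            
      ┃ 6  7  8  9 10 11* ┃            
      ┃13 14 15 16 17 18 1┃            
      ┃20 21 22 23 24 25 2┃            
      ┃27 28 29* 30 31    ┃            
      ┃                   ┃            
      ┃                   ┃            
      ┃                   ┃            


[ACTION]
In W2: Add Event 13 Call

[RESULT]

         ┃■■■■■■■■■■           ┃      ┃
         ┃■■■■■■■■■■           ┃ C    ┃
         ┃■■■■■■■■■■           ┃      ┃
         ┃■■■■■■■■■■           ┃      ┃
         ┃■■■■■■■■■■           ┃      ┃
         ┃■■■■■■■■■■           ┃      ┃
         ┃                     ┃      ┃
         ┃                     ┃      ┃
         ┃                     ┃      ┃
         ┃                     ┃━━━━━━┛
         ┃                     ┃       
      ┏━━━━━━━━━━━━━━━━━━━┓    ┃       
      ┃ CalendarWidget    ┃━━━━┛       
      ┠───────────────────┨            
      ┃     March 2023    ┃            
      ┃Mo Tu We Th Fr Sa S┃            
      ┃       1  2*  3  4 ┃            
      ┃ 6  7  8  9 10 11* ┃            
      ┃13* 14 15 16 17 18 ┃            
      ┃20 21 22 23 24 25 2┃            
      ┃27 28 29* 30 31    ┃            
      ┃                   ┃            
      ┃                   ┃            
      ┃                   ┃            


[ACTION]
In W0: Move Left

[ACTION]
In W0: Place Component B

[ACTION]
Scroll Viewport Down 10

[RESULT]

         ┃                     ┃━━━━━━┛
         ┃                     ┃       
      ┏━━━━━━━━━━━━━━━━━━━┓    ┃       
      ┃ CalendarWidget    ┃━━━━┛       
      ┠───────────────────┨            
      ┃     March 2023    ┃            
      ┃Mo Tu We Th Fr Sa S┃            
      ┃       1  2*  3  4 ┃            
      ┃ 6  7  8  9 10 11* ┃            
      ┃13* 14 15 16 17 18 ┃            
      ┃20 21 22 23 24 25 2┃            
      ┃27 28 29* 30 31    ┃            
      ┃                   ┃            
      ┃                   ┃            
      ┃                   ┃            
      ┗━━━━━━━━━━━━━━━━━━━┛            
                                       
                                       
                                       
                                       
                                       
                                       
                                       
                                       


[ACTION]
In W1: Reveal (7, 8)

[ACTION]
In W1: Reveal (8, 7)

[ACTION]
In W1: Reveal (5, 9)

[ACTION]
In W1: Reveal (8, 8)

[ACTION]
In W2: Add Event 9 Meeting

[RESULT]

         ┃                     ┃━━━━━━┛
         ┃                     ┃       
      ┏━━━━━━━━━━━━━━━━━━━┓    ┃       
      ┃ CalendarWidget    ┃━━━━┛       
      ┠───────────────────┨            
      ┃     March 2023    ┃            
      ┃Mo Tu We Th Fr Sa S┃            
      ┃       1  2*  3  4 ┃            
      ┃ 6  7  8  9* 10 11*┃            
      ┃13* 14 15 16 17 18 ┃            
      ┃20 21 22 23 24 25 2┃            
      ┃27 28 29* 30 31    ┃            
      ┃                   ┃            
      ┃                   ┃            
      ┃                   ┃            
      ┗━━━━━━━━━━━━━━━━━━━┛            
                                       
                                       
                                       
                                       
                                       
                                       
                                       
                                       


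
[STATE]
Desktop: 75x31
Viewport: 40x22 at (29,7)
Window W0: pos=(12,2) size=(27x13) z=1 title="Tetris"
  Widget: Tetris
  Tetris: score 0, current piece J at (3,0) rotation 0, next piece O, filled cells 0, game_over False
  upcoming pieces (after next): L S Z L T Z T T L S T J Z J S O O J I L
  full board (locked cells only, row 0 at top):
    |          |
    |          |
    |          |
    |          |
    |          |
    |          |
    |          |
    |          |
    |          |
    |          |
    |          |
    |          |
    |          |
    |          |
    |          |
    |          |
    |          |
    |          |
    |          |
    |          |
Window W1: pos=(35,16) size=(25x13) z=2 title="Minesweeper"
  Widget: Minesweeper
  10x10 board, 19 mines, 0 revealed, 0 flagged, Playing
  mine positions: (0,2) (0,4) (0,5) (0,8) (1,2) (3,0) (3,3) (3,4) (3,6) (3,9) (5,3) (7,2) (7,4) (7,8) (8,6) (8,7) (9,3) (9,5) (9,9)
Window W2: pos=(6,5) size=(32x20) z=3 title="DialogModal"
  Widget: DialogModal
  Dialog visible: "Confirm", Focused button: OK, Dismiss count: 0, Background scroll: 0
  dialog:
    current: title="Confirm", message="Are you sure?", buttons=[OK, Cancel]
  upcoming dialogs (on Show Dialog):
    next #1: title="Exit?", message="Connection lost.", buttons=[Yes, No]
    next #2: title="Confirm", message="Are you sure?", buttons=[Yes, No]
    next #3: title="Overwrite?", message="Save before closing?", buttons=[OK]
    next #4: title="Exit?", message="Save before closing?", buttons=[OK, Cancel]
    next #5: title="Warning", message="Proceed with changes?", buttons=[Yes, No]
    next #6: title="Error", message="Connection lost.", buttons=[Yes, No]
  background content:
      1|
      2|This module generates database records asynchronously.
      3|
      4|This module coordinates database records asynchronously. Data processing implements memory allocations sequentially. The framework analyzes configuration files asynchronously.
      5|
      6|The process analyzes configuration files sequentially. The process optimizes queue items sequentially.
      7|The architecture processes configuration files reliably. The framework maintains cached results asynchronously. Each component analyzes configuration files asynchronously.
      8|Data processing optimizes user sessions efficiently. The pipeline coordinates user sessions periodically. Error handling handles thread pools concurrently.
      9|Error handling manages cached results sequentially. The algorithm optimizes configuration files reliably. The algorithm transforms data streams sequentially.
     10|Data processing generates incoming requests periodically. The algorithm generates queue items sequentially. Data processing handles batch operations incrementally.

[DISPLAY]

────────┨┃                              
        ┃┃                              
database┃┃                              
        ┃┃                              
s databa┃┃                              
        ┃┃                              
┐nfigura┃┃                              
│ses con┃┛                              
│es user┃                               
│cached ┃━━━━━━━━━━━━━━━━━━━━━┓         
┘es inco┃inesweeper           ┃         
        ┃─────────────────────┨         
        ┃■■■■■■■■             ┃         
        ┃■■■■■■■■             ┃         
        ┃■■■■■■■■             ┃         
        ┃■■■■■■■■             ┃         
        ┃■■■■■■■■             ┃         
━━━━━━━━┛■■■■■■■■             ┃         
      ┃■■■■■■■■■■             ┃         
      ┃■■■■■■■■■■             ┃         
      ┃■■■■■■■■■■             ┃         
      ┗━━━━━━━━━━━━━━━━━━━━━━━┛         


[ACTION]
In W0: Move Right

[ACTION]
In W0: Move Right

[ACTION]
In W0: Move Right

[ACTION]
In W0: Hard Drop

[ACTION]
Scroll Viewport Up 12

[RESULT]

                                        
                                        
━━━━━━━━━┓                              
         ┃                              
─────────┨                              
━━━━━━━━┓┃                              
        ┃┃                              
────────┨┃                              
        ┃┃                              
database┃┃                              
        ┃┃                              
s databa┃┃                              
        ┃┃                              
┐nfigura┃┃                              
│ses con┃┛                              
│es user┃                               
│cached ┃━━━━━━━━━━━━━━━━━━━━━┓         
┘es inco┃inesweeper           ┃         
        ┃─────────────────────┨         
        ┃■■■■■■■■             ┃         
        ┃■■■■■■■■             ┃         
        ┃■■■■■■■■             ┃         


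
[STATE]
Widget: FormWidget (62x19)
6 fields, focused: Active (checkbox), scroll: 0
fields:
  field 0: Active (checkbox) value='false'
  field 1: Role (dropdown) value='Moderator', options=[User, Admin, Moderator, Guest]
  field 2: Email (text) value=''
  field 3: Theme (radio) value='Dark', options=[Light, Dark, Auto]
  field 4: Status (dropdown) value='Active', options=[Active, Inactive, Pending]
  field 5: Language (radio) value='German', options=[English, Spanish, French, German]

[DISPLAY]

> Active:     [ ]                                             
  Role:       [Moderator                                    ▼]
  Email:      [                                              ]
  Theme:      ( ) Light  (●) Dark  ( ) Auto                   
  Status:     [Active                                       ▼]
  Language:   ( ) English  ( ) Spanish  ( ) French  (●) German
                                                              
                                                              
                                                              
                                                              
                                                              
                                                              
                                                              
                                                              
                                                              
                                                              
                                                              
                                                              
                                                              


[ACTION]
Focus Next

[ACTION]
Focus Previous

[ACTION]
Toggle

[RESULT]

> Active:     [x]                                             
  Role:       [Moderator                                    ▼]
  Email:      [                                              ]
  Theme:      ( ) Light  (●) Dark  ( ) Auto                   
  Status:     [Active                                       ▼]
  Language:   ( ) English  ( ) Spanish  ( ) French  (●) German
                                                              
                                                              
                                                              
                                                              
                                                              
                                                              
                                                              
                                                              
                                                              
                                                              
                                                              
                                                              
                                                              


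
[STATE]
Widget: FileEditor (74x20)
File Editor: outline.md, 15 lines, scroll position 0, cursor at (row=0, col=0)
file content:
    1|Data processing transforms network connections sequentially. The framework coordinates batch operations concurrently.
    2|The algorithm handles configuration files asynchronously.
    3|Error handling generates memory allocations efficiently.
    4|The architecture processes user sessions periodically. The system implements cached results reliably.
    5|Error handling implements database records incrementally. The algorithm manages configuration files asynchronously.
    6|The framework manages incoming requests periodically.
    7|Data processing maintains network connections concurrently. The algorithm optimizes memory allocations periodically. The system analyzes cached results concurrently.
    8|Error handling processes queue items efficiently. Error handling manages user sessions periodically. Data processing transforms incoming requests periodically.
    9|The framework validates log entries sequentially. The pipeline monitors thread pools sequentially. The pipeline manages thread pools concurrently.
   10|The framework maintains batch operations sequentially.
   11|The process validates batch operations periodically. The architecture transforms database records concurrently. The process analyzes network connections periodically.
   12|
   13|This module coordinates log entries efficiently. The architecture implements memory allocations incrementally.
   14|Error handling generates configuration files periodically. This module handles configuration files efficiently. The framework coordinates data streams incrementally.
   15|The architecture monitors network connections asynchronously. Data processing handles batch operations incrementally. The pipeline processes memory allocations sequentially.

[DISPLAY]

█ata processing transforms network connections sequentially. The framewor▲
The algorithm handles configuration files asynchronously.                █
Error handling generates memory allocations efficiently.                 ░
The architecture processes user sessions periodically. The system impleme░
Error handling implements database records incrementally. The algorithm m░
The framework manages incoming requests periodically.                    ░
Data processing maintains network connections concurrently. The algorithm░
Error handling processes queue items efficiently. Error handling manages ░
The framework validates log entries sequentially. The pipeline monitors t░
The framework maintains batch operations sequentially.                   ░
The process validates batch operations periodically. The architecture tra░
                                                                         ░
This module coordinates log entries efficiently. The architecture impleme░
Error handling generates configuration files periodically. This module ha░
The architecture monitors network connections asynchronously. Data proces░
                                                                         ░
                                                                         ░
                                                                         ░
                                                                         ░
                                                                         ▼


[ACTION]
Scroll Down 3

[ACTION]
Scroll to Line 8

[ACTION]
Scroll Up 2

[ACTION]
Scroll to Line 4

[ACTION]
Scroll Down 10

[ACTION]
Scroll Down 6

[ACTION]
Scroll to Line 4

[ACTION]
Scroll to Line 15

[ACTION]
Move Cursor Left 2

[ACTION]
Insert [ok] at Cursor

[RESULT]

ok█ata processing transforms network connections sequentially. The framew▲
The algorithm handles configuration files asynchronously.                █
Error handling generates memory allocations efficiently.                 ░
The architecture processes user sessions periodically. The system impleme░
Error handling implements database records incrementally. The algorithm m░
The framework manages incoming requests periodically.                    ░
Data processing maintains network connections concurrently. The algorithm░
Error handling processes queue items efficiently. Error handling manages ░
The framework validates log entries sequentially. The pipeline monitors t░
The framework maintains batch operations sequentially.                   ░
The process validates batch operations periodically. The architecture tra░
                                                                         ░
This module coordinates log entries efficiently. The architecture impleme░
Error handling generates configuration files periodically. This module ha░
The architecture monitors network connections asynchronously. Data proces░
                                                                         ░
                                                                         ░
                                                                         ░
                                                                         ░
                                                                         ▼


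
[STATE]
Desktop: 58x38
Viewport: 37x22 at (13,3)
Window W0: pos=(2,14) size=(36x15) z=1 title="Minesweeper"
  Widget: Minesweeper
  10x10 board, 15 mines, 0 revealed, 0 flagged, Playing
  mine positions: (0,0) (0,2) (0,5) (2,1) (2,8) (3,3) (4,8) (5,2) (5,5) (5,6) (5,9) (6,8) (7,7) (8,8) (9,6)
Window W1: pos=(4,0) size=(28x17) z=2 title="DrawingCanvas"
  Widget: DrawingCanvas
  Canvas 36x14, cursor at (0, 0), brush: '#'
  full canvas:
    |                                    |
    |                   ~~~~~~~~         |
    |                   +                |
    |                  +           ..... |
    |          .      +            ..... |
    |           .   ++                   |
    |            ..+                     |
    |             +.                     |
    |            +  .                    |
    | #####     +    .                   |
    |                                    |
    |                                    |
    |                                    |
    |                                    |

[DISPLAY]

                  ┃                  
           ~~~~~~~┃                  
           +      ┃                  
          +       ┃                  
  .      +        ┃                  
   .   ++         ┃                  
    ..+           ┃                  
     +.           ┃                  
    +  .          ┃                  
   +    .         ┃                  
                  ┃                  
                  ┃━━━━━┓            
                  ┃     ┃            
━━━━━━━━━━━━━━━━━━┛─────┨            
                        ┃            
                        ┃            
                        ┃            
                        ┃            
                        ┃            
                        ┃            
                        ┃            
                        ┃            


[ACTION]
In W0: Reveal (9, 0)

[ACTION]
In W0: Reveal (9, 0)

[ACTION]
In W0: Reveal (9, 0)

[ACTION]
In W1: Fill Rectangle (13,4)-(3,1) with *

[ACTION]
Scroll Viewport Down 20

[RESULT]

━━━━━━━━━━━━━━━━━━┛─────┨            
                        ┃            
                        ┃            
                        ┃            
                        ┃            
                        ┃            
                        ┃            
                        ┃            
                        ┃            
                        ┃            
                        ┃            
                        ┃            
━━━━━━━━━━━━━━━━━━━━━━━━┛            
                                     
                                     
                                     
                                     
                                     
                                     
                                     
                                     
                                     


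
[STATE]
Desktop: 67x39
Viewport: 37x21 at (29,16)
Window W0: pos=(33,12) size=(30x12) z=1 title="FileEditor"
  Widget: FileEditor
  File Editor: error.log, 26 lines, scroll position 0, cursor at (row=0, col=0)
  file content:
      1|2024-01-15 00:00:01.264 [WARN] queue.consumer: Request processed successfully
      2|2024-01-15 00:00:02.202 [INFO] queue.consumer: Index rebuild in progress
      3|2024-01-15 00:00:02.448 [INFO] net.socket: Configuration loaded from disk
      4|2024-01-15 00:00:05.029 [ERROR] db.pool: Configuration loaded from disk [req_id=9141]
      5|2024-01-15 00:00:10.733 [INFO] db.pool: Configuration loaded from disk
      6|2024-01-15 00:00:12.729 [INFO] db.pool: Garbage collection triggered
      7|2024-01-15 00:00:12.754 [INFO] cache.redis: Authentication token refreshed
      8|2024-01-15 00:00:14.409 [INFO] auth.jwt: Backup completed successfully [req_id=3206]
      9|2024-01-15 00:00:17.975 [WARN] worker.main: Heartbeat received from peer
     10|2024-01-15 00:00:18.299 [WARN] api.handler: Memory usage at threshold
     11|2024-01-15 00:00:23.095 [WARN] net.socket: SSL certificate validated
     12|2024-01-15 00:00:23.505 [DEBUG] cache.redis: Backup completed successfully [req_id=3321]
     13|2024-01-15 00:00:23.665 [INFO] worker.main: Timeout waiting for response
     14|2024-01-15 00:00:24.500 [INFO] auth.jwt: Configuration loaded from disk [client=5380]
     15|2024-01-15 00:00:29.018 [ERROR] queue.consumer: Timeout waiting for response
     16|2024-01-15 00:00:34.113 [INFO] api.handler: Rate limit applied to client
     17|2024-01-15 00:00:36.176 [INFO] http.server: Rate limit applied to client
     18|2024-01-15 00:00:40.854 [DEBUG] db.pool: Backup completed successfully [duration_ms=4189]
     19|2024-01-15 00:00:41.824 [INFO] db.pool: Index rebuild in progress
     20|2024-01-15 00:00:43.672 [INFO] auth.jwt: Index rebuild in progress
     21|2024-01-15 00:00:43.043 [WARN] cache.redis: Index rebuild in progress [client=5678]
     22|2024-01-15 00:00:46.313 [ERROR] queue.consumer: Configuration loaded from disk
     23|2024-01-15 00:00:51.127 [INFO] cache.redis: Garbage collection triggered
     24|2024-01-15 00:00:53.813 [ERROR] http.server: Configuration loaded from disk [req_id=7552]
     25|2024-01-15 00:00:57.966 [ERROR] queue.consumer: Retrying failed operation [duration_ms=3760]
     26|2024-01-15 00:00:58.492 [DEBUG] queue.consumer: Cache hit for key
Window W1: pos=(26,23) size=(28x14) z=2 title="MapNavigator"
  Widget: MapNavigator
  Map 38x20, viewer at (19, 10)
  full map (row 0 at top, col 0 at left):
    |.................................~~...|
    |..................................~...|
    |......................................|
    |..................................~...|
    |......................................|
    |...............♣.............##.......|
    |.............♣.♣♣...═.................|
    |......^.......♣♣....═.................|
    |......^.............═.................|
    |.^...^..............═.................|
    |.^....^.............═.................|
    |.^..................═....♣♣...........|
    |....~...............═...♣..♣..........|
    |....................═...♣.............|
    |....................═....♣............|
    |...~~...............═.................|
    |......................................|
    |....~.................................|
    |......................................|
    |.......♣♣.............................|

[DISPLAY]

    ┃2024-01-15 00:00:02.202 [IN█┃   
    ┃2024-01-15 00:00:02.448 [IN░┃   
    ┃2024-01-15 00:00:05.029 [ER░┃   
    ┃2024-01-15 00:00:10.733 [IN░┃   
    ┃2024-01-15 00:00:12.729 [IN░┃   
    ┃2024-01-15 00:00:12.754 [IN░┃   
    ┃2024-01-15 00:00:14.409 [IN▼┃   
━━━━━━━━━━━━━━━━━━━━━━━━┓━━━━━━━━┛   
apNavigator             ┃            
────────────────────────┨            
.......♣.............##.┃            
.....♣.♣♣...═...........┃            
......♣♣....═...........┃            
............═...........┃            
............═...........┃            
...........@═...........┃            
............═....♣♣.....┃            
............═...♣..♣....┃            
............═...♣.......┃            
............═....♣......┃            
━━━━━━━━━━━━━━━━━━━━━━━━┛            


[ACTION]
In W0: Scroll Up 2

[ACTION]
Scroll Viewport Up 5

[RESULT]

                                     
    ┏━━━━━━━━━━━━━━━━━━━━━━━━━━━━┓   
    ┃ FileEditor                 ┃   
    ┠────────────────────────────┨   
    ┃█024-01-15 00:00:01.264 [WA▲┃   
    ┃2024-01-15 00:00:02.202 [IN█┃   
    ┃2024-01-15 00:00:02.448 [IN░┃   
    ┃2024-01-15 00:00:05.029 [ER░┃   
    ┃2024-01-15 00:00:10.733 [IN░┃   
    ┃2024-01-15 00:00:12.729 [IN░┃   
    ┃2024-01-15 00:00:12.754 [IN░┃   
    ┃2024-01-15 00:00:14.409 [IN▼┃   
━━━━━━━━━━━━━━━━━━━━━━━━┓━━━━━━━━┛   
apNavigator             ┃            
────────────────────────┨            
.......♣.............##.┃            
.....♣.♣♣...═...........┃            
......♣♣....═...........┃            
............═...........┃            
............═...........┃            
...........@═...........┃            


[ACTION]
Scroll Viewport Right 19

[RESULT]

                                     
   ┏━━━━━━━━━━━━━━━━━━━━━━━━━━━━┓    
   ┃ FileEditor                 ┃    
   ┠────────────────────────────┨    
   ┃█024-01-15 00:00:01.264 [WA▲┃    
   ┃2024-01-15 00:00:02.202 [IN█┃    
   ┃2024-01-15 00:00:02.448 [IN░┃    
   ┃2024-01-15 00:00:05.029 [ER░┃    
   ┃2024-01-15 00:00:10.733 [IN░┃    
   ┃2024-01-15 00:00:12.729 [IN░┃    
   ┃2024-01-15 00:00:12.754 [IN░┃    
   ┃2024-01-15 00:00:14.409 [IN▼┃    
━━━━━━━━━━━━━━━━━━━━━━━┓━━━━━━━━┛    
pNavigator             ┃             
───────────────────────┨             
......♣.............##.┃             
....♣.♣♣...═...........┃             
.....♣♣....═...........┃             
...........═...........┃             
...........═...........┃             
..........@═...........┃             


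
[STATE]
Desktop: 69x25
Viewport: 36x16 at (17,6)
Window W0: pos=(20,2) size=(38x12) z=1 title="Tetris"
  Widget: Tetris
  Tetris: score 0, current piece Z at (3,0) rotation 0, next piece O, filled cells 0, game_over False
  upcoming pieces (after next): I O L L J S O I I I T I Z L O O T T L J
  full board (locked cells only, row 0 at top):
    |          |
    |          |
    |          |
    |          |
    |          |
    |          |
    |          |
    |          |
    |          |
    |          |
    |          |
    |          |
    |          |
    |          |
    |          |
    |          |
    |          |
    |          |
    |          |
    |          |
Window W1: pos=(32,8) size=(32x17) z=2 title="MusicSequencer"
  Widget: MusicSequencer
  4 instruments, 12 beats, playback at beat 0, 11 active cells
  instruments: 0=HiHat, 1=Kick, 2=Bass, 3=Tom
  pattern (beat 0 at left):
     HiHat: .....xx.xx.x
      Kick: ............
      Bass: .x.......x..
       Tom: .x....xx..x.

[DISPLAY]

   ┃          │▓▓                   
   ┃          │▓▓                   
   ┃          │┏━━━━━━━━━━━━━━━━━━━━
   ┃          │┃ MusicSequencer     
   ┃          │┠────────────────────
   ┃          │┃      ▼12345678901  
   ┃          │┃ HiHat·····██·██·█  
   ┗━━━━━━━━━━━┃  Kick············  
               ┃  Bass·█·······█··  
               ┃   Tom·█····██··█·  
               ┃                    
               ┃                    
               ┃                    
               ┃                    
               ┃                    
               ┃                    


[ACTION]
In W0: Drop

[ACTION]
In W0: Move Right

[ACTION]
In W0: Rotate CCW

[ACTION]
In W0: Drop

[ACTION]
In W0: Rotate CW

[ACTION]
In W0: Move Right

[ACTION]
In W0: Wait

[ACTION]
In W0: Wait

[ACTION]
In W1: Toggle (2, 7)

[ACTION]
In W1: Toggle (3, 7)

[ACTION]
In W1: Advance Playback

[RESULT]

   ┃          │▓▓                   
   ┃          │▓▓                   
   ┃          │┏━━━━━━━━━━━━━━━━━━━━
   ┃          │┃ MusicSequencer     
   ┃          │┠────────────────────
   ┃          │┃      0▼2345678901  
   ┃          │┃ HiHat·····██·██·█  
   ┗━━━━━━━━━━━┃  Kick············  
               ┃  Bass·█·····█·█··  
               ┃   Tom·█····█···█·  
               ┃                    
               ┃                    
               ┃                    
               ┃                    
               ┃                    
               ┃                    


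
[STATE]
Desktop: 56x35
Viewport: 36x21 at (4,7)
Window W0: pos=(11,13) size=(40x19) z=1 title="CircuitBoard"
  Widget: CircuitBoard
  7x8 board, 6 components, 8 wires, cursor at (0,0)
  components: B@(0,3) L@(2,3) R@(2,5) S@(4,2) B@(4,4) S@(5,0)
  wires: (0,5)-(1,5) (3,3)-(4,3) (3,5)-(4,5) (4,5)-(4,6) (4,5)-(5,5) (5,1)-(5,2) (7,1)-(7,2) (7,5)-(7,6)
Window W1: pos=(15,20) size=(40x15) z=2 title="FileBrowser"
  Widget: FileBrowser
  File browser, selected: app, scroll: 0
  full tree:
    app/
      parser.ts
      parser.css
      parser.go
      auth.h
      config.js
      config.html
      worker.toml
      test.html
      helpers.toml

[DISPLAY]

                                    
                                    
                                    
                                    
                                    
                                    
       ┏━━━━━━━━━━━━━━━━━━━━━━━━━━━━
       ┃ CircuitBoard               
       ┠────────────────────────────
       ┃   0 1 2 3 4 5 6            
       ┃0  [.]          B       ·   
       ┃                        │   
       ┃1                       ·   
       ┃   ┏━━━━━━━━━━━━━━━━━━━━━━━━
       ┃2  ┃ FileBrowser            
       ┃   ┠────────────────────────
       ┃3  ┃> [-] app/              
       ┃   ┃    parser.ts           
       ┃4  ┃    parser.css          
       ┃   ┃    parser.go           
       ┃5  ┃    auth.h              


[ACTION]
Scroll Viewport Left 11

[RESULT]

                                    
                                    
                                    
                                    
                                    
                                    
           ┏━━━━━━━━━━━━━━━━━━━━━━━━
           ┃ CircuitBoard           
           ┠────────────────────────
           ┃   0 1 2 3 4 5 6        
           ┃0  [.]          B       
           ┃                        
           ┃1                       
           ┃   ┏━━━━━━━━━━━━━━━━━━━━
           ┃2  ┃ FileBrowser        
           ┃   ┠────────────────────
           ┃3  ┃> [-] app/          
           ┃   ┃    parser.ts       
           ┃4  ┃    parser.css      
           ┃   ┃    parser.go       
           ┃5  ┃    auth.h          


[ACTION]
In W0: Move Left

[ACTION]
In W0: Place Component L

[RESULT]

                                    
                                    
                                    
                                    
                                    
                                    
           ┏━━━━━━━━━━━━━━━━━━━━━━━━
           ┃ CircuitBoard           
           ┠────────────────────────
           ┃   0 1 2 3 4 5 6        
           ┃0  [L]          B       
           ┃                        
           ┃1                       
           ┃   ┏━━━━━━━━━━━━━━━━━━━━
           ┃2  ┃ FileBrowser        
           ┃   ┠────────────────────
           ┃3  ┃> [-] app/          
           ┃   ┃    parser.ts       
           ┃4  ┃    parser.css      
           ┃   ┃    parser.go       
           ┃5  ┃    auth.h          
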